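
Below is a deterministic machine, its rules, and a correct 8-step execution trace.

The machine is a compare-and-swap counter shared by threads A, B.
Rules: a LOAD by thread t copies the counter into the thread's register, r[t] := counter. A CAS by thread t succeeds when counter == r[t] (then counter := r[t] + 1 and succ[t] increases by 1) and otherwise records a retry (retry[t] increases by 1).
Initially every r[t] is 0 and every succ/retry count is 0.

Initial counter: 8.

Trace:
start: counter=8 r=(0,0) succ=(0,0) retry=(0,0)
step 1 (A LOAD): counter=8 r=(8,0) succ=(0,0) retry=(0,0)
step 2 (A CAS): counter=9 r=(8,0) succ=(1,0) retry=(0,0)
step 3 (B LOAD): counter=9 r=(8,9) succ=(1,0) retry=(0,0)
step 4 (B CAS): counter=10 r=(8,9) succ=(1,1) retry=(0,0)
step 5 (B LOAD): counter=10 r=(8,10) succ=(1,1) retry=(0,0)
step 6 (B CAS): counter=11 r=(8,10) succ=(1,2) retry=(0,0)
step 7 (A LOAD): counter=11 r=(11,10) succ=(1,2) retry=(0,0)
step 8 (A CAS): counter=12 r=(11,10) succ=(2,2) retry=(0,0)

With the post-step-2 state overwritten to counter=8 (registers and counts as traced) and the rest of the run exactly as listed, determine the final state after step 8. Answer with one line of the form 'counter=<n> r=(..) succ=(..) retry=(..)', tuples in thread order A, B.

state after step 2 := counter=8 r=(8,0) succ=(1,0) retry=(0,0)
step 3 (B LOAD): counter=8 r=(8,8) succ=(1,0) retry=(0,0)
step 4 (B CAS): counter=9 r=(8,8) succ=(1,1) retry=(0,0)
step 5 (B LOAD): counter=9 r=(8,9) succ=(1,1) retry=(0,0)
step 6 (B CAS): counter=10 r=(8,9) succ=(1,2) retry=(0,0)
step 7 (A LOAD): counter=10 r=(10,9) succ=(1,2) retry=(0,0)
step 8 (A CAS): counter=11 r=(10,9) succ=(2,2) retry=(0,0)

counter=11 r=(10,9) succ=(2,2) retry=(0,0)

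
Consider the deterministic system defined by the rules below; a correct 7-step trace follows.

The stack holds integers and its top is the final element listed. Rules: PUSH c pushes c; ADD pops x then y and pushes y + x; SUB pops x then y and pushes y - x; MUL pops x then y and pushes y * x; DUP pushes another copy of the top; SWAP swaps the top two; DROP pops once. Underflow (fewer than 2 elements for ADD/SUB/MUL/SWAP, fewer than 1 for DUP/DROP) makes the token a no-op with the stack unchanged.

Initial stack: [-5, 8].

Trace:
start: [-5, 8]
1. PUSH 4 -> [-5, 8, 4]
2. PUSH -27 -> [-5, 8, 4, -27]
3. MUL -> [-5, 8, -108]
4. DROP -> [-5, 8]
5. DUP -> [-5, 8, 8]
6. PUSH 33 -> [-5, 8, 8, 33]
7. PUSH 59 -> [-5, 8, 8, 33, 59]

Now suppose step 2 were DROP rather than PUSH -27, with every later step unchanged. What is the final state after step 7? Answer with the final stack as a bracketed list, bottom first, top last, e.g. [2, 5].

(re-executing from step 2 with the substitution; state before step 2: [-5, 8, 4])
2. DROP -> [-5, 8]
3. MUL -> [-40]
4. DROP -> []
5. DUP -> []
6. PUSH 33 -> [33]
7. PUSH 59 -> [33, 59]

[33, 59]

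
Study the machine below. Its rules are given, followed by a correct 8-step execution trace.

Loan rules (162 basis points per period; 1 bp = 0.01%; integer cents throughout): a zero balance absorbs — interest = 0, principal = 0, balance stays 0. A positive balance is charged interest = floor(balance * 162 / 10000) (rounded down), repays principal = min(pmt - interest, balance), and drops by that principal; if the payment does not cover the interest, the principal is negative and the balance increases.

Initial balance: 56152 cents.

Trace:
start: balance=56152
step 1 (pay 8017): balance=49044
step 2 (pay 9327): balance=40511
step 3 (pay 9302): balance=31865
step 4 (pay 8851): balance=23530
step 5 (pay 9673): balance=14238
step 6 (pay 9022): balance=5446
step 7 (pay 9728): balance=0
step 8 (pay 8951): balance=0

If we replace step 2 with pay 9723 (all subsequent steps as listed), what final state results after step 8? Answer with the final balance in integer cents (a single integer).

(re-executing from step 2 with the substitution; state before step 2: balance=49044)
step 2 (pay 9723): balance=40115
step 3 (pay 9302): balance=31462
step 4 (pay 8851): balance=23120
step 5 (pay 9673): balance=13821
step 6 (pay 9022): balance=5022
step 7 (pay 9728): balance=0
step 8 (pay 8951): balance=0

0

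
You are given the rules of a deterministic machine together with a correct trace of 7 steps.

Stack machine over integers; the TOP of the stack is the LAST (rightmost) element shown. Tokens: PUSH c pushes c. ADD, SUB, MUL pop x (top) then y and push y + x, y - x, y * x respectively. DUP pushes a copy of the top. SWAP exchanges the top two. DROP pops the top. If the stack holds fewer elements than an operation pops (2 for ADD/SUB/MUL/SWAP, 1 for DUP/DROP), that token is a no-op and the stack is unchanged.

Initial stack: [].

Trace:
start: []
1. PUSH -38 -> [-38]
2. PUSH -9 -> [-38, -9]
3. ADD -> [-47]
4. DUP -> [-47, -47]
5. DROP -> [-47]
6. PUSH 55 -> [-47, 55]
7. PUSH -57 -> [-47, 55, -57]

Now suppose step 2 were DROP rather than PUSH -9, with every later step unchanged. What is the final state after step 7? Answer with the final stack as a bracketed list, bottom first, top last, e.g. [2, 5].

[55, -57]

(re-executing from step 2 with the substitution; state before step 2: [-38])
2. DROP -> []
3. ADD -> []
4. DUP -> []
5. DROP -> []
6. PUSH 55 -> [55]
7. PUSH -57 -> [55, -57]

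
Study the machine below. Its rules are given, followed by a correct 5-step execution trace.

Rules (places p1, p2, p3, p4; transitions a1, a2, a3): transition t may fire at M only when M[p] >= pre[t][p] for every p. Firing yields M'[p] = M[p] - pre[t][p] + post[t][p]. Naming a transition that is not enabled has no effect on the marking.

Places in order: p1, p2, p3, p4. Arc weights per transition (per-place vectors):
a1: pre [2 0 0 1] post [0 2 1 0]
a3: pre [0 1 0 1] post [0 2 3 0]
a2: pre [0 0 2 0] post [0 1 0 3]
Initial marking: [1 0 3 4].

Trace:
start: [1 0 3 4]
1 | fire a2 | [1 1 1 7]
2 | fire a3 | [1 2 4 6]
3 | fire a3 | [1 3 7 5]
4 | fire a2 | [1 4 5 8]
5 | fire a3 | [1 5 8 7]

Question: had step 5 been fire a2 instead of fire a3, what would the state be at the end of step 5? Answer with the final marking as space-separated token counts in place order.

1 5 3 11

(re-executing from step 5 with the substitution; state before step 5: [1 4 5 8])
5 | fire a2 | [1 5 3 11]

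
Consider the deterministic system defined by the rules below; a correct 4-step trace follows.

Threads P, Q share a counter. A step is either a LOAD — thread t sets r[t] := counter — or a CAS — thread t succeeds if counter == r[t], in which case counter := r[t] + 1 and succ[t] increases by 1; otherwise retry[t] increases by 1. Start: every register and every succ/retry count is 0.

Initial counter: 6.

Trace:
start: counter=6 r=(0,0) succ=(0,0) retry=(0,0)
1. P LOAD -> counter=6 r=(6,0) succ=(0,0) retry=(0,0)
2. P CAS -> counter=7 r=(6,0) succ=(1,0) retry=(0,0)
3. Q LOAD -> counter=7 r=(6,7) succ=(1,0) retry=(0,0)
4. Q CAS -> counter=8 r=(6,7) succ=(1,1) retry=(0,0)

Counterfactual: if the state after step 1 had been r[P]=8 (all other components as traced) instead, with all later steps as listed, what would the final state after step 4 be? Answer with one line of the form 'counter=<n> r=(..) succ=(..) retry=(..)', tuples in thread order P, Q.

state after step 1 := counter=6 r=(8,0) succ=(0,0) retry=(0,0)
2. P CAS -> counter=6 r=(8,0) succ=(0,0) retry=(1,0)
3. Q LOAD -> counter=6 r=(8,6) succ=(0,0) retry=(1,0)
4. Q CAS -> counter=7 r=(8,6) succ=(0,1) retry=(1,0)

counter=7 r=(8,6) succ=(0,1) retry=(1,0)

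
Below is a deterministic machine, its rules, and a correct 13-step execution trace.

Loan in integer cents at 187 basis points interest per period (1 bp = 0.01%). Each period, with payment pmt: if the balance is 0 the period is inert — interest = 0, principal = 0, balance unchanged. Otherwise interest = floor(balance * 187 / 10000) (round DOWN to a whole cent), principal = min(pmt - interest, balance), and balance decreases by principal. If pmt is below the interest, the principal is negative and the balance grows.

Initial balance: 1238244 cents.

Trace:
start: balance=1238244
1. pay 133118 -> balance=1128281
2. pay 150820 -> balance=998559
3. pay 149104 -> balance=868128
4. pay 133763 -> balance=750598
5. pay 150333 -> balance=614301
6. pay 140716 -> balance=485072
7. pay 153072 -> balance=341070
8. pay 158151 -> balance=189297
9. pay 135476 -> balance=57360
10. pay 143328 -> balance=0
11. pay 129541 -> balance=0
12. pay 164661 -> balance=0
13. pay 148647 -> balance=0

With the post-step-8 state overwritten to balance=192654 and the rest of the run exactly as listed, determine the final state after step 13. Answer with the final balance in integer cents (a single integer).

0

state after step 8 := balance=192654
9. pay 135476 -> balance=60780
10. pay 143328 -> balance=0
11. pay 129541 -> balance=0
12. pay 164661 -> balance=0
13. pay 148647 -> balance=0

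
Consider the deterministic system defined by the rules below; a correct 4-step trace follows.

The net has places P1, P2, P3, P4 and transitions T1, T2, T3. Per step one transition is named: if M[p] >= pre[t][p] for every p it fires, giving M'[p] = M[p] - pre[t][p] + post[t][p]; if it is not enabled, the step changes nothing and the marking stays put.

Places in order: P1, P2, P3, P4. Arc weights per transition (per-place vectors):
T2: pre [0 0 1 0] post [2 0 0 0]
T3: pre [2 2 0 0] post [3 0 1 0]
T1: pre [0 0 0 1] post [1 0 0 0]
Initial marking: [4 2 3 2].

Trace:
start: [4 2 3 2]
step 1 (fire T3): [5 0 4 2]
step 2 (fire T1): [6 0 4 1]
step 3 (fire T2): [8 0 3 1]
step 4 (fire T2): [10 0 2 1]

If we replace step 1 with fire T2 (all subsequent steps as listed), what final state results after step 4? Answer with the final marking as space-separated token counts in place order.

11 2 0 1

(re-executing from step 1 with the substitution; state before step 1: [4 2 3 2])
step 1 (fire T2): [6 2 2 2]
step 2 (fire T1): [7 2 2 1]
step 3 (fire T2): [9 2 1 1]
step 4 (fire T2): [11 2 0 1]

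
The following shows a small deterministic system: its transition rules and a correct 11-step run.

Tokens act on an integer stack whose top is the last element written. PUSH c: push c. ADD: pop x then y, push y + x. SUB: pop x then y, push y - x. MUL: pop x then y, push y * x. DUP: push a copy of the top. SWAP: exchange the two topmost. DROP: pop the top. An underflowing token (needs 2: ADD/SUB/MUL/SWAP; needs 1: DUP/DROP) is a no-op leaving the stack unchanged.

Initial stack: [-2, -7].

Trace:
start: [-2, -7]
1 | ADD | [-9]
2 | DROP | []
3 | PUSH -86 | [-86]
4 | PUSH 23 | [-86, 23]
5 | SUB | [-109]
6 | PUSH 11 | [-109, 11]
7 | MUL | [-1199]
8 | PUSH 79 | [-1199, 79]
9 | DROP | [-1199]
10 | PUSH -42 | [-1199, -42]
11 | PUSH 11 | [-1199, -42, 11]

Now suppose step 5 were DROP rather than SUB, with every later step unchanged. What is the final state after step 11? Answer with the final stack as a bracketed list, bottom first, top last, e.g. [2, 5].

[-946, -42, 11]

(re-executing from step 5 with the substitution; state before step 5: [-86, 23])
5 | DROP | [-86]
6 | PUSH 11 | [-86, 11]
7 | MUL | [-946]
8 | PUSH 79 | [-946, 79]
9 | DROP | [-946]
10 | PUSH -42 | [-946, -42]
11 | PUSH 11 | [-946, -42, 11]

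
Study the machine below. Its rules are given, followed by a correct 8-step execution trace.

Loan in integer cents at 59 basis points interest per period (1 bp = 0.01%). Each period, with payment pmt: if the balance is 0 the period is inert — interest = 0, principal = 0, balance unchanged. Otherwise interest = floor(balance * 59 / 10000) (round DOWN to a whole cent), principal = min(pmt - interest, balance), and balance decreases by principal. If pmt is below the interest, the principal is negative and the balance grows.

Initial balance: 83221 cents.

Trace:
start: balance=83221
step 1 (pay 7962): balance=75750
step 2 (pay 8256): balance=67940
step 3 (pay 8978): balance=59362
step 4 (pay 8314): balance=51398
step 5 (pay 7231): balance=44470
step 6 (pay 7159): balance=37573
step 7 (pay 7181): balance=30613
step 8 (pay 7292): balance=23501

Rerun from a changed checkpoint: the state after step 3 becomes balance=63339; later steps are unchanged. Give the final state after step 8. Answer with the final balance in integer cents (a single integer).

state after step 3 := balance=63339
step 4 (pay 8314): balance=55398
step 5 (pay 7231): balance=48493
step 6 (pay 7159): balance=41620
step 7 (pay 7181): balance=34684
step 8 (pay 7292): balance=27596

27596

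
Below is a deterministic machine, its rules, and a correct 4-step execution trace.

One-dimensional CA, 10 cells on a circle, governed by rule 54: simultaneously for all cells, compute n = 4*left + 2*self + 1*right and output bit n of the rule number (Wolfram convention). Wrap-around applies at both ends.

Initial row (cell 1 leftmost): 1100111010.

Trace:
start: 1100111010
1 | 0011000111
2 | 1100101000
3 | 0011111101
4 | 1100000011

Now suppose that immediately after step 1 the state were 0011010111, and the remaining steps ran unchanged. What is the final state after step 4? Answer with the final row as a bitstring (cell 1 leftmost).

state after step 1 := 0011010111
2 | 1100111000
3 | 0011000101
4 | 1100101111

1100101111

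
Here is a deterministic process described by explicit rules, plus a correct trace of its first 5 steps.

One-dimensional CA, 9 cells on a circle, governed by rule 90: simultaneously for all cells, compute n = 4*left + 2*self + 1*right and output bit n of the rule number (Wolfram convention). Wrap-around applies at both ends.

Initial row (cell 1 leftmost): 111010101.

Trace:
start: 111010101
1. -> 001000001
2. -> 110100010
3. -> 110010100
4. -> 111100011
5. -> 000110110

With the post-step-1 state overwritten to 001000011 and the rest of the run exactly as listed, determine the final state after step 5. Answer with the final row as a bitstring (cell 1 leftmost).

state after step 1 := 001000011
2. -> 110100111
3. -> 010011100
4. -> 101110110
5. -> 001010110

001010110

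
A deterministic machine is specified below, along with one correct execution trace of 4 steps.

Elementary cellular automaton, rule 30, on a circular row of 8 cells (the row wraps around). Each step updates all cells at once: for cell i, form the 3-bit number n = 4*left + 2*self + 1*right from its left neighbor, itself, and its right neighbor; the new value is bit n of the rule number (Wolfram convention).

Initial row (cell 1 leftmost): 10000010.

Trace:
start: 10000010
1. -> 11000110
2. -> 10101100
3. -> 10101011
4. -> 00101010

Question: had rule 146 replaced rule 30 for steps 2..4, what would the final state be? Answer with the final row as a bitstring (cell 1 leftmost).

(re-executing steps 2..4 under rule 146; state before step 2: 11000110)
2. -> 00101000
3. -> 01000100
4. -> 10101010

10101010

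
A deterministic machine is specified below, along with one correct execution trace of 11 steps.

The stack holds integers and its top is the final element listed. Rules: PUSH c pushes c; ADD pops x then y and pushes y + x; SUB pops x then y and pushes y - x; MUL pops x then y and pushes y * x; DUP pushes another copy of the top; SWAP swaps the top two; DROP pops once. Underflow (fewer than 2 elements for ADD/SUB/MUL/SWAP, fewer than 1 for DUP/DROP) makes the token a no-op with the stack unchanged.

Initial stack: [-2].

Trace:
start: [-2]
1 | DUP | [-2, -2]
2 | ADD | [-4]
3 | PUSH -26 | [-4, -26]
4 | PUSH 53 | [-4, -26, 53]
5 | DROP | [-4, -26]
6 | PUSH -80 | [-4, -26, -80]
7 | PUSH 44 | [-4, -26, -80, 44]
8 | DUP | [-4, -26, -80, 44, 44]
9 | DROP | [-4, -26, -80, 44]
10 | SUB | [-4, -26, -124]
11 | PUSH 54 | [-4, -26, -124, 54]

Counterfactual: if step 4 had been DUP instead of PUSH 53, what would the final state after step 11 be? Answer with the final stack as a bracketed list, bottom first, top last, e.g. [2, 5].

[-4, -26, -124, 54]

(re-executing from step 4 with the substitution; state before step 4: [-4, -26])
4 | DUP | [-4, -26, -26]
5 | DROP | [-4, -26]
6 | PUSH -80 | [-4, -26, -80]
7 | PUSH 44 | [-4, -26, -80, 44]
8 | DUP | [-4, -26, -80, 44, 44]
9 | DROP | [-4, -26, -80, 44]
10 | SUB | [-4, -26, -124]
11 | PUSH 54 | [-4, -26, -124, 54]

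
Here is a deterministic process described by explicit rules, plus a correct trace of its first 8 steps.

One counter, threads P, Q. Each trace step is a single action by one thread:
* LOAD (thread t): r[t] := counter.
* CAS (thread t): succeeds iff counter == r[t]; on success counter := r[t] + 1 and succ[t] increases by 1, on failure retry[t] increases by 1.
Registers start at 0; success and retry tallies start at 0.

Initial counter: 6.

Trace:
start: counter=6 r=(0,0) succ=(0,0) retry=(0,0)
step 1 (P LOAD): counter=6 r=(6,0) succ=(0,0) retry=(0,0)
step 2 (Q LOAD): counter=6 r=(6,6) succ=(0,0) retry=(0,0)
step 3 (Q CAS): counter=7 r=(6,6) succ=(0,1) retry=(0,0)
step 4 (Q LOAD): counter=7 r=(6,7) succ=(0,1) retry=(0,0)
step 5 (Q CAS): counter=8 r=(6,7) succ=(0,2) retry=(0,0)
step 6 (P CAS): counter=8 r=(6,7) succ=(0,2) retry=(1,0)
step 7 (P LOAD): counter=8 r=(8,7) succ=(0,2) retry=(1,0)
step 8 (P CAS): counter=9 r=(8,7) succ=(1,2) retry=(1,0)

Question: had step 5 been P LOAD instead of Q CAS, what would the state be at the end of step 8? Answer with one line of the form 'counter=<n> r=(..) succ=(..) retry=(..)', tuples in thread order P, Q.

(re-executing from step 5 with the substitution; state before step 5: counter=7 r=(6,7) succ=(0,1) retry=(0,0))
step 5 (P LOAD): counter=7 r=(7,7) succ=(0,1) retry=(0,0)
step 6 (P CAS): counter=8 r=(7,7) succ=(1,1) retry=(0,0)
step 7 (P LOAD): counter=8 r=(8,7) succ=(1,1) retry=(0,0)
step 8 (P CAS): counter=9 r=(8,7) succ=(2,1) retry=(0,0)

counter=9 r=(8,7) succ=(2,1) retry=(0,0)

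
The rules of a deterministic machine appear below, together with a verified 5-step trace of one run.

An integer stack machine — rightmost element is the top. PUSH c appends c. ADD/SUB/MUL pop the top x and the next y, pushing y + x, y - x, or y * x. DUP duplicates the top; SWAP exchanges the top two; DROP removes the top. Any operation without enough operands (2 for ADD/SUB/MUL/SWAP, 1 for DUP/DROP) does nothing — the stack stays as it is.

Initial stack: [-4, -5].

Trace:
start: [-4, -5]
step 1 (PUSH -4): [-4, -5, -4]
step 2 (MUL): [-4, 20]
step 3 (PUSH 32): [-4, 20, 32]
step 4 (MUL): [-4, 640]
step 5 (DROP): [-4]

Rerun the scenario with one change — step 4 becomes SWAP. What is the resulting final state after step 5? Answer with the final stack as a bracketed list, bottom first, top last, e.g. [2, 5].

[-4, 32]

(re-executing from step 4 with the substitution; state before step 4: [-4, 20, 32])
step 4 (SWAP): [-4, 32, 20]
step 5 (DROP): [-4, 32]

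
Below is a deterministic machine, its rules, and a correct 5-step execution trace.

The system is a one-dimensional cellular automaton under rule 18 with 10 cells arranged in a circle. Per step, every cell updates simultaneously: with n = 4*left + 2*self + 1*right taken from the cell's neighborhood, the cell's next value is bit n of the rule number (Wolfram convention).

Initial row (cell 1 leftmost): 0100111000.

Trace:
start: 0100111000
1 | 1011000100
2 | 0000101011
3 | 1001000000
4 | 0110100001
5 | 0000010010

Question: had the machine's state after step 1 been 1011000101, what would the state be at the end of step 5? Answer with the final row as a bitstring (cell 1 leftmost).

state after step 1 := 1011000101
2 | 0000101000
3 | 0001000100
4 | 0010101010
5 | 0100000001

0100000001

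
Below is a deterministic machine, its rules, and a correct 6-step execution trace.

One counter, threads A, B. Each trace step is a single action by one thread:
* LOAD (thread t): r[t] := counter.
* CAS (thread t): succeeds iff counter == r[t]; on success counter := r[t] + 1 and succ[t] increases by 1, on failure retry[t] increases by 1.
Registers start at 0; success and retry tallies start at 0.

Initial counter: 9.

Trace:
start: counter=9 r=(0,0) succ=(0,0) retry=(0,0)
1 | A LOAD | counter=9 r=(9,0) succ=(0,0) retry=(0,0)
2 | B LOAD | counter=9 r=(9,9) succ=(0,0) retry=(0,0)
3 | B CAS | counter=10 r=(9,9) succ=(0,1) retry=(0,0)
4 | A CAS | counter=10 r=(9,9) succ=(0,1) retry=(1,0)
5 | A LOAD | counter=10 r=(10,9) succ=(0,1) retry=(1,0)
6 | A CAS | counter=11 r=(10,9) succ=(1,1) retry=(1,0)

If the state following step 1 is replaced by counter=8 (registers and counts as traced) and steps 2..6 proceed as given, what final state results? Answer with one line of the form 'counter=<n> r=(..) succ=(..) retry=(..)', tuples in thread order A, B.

counter=11 r=(10,8) succ=(2,1) retry=(0,0)

state after step 1 := counter=8 r=(9,0) succ=(0,0) retry=(0,0)
2 | B LOAD | counter=8 r=(9,8) succ=(0,0) retry=(0,0)
3 | B CAS | counter=9 r=(9,8) succ=(0,1) retry=(0,0)
4 | A CAS | counter=10 r=(9,8) succ=(1,1) retry=(0,0)
5 | A LOAD | counter=10 r=(10,8) succ=(1,1) retry=(0,0)
6 | A CAS | counter=11 r=(10,8) succ=(2,1) retry=(0,0)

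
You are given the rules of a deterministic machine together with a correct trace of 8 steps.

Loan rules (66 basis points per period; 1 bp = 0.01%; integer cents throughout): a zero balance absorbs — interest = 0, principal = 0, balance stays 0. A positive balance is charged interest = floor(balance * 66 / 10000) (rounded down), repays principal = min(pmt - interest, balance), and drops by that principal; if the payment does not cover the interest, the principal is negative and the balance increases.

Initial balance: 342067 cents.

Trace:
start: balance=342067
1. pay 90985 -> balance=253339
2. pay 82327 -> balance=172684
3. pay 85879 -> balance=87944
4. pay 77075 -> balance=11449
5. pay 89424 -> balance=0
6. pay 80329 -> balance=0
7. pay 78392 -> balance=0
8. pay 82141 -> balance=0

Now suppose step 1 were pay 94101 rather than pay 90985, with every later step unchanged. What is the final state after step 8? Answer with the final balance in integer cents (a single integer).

0

(re-executing from step 1 with the substitution; state before step 1: balance=342067)
1. pay 94101 -> balance=250223
2. pay 82327 -> balance=169547
3. pay 85879 -> balance=84787
4. pay 77075 -> balance=8271
5. pay 89424 -> balance=0
6. pay 80329 -> balance=0
7. pay 78392 -> balance=0
8. pay 82141 -> balance=0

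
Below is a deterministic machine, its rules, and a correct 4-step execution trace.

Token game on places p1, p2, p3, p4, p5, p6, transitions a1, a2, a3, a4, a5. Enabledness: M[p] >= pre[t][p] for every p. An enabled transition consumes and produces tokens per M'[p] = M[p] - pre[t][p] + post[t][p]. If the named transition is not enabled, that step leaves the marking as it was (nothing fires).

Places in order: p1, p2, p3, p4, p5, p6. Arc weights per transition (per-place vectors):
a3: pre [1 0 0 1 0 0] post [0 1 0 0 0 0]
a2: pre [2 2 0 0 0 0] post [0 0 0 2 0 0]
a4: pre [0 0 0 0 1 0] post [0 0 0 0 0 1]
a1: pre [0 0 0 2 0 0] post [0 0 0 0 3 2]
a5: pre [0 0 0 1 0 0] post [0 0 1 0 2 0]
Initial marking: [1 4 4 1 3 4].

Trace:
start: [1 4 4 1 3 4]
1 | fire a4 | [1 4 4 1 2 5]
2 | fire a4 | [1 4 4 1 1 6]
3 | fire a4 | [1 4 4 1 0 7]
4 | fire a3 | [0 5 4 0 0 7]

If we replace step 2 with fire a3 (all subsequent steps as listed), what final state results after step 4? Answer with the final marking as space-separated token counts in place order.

0 5 4 0 1 6

(re-executing from step 2 with the substitution; state before step 2: [1 4 4 1 2 5])
2 | fire a3 | [0 5 4 0 2 5]
3 | fire a4 | [0 5 4 0 1 6]
4 | fire a3 | [0 5 4 0 1 6]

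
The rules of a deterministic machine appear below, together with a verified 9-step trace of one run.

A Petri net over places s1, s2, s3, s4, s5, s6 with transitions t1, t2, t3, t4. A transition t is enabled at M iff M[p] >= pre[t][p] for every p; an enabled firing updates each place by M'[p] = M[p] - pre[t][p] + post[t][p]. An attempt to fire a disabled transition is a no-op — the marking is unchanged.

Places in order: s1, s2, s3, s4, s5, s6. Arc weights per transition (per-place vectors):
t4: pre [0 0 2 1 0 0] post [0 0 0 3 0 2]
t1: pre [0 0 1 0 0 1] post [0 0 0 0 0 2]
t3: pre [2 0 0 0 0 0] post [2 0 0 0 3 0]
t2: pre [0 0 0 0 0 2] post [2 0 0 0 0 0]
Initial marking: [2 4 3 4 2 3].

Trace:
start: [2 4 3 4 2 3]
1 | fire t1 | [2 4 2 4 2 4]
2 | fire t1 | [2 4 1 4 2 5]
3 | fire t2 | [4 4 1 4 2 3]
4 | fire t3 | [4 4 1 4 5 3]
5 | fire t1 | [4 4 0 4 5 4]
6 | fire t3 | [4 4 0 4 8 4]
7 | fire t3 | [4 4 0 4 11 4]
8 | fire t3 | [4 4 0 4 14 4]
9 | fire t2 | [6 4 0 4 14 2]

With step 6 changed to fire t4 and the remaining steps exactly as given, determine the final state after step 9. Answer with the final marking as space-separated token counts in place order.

(re-executing from step 6 with the substitution; state before step 6: [4 4 0 4 5 4])
6 | fire t4 | [4 4 0 4 5 4]
7 | fire t3 | [4 4 0 4 8 4]
8 | fire t3 | [4 4 0 4 11 4]
9 | fire t2 | [6 4 0 4 11 2]

6 4 0 4 11 2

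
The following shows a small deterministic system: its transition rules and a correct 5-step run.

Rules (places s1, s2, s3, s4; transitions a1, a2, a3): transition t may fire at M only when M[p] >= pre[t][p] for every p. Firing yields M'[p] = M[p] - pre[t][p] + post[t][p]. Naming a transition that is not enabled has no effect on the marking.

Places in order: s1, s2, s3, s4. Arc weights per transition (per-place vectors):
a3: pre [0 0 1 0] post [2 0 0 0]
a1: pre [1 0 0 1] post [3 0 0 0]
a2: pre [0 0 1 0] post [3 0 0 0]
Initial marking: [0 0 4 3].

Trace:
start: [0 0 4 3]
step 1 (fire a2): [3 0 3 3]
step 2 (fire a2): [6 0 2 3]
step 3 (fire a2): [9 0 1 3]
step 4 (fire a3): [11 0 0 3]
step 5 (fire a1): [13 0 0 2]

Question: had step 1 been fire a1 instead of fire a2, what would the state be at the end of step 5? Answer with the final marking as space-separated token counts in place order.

(re-executing from step 1 with the substitution; state before step 1: [0 0 4 3])
step 1 (fire a1): [0 0 4 3]
step 2 (fire a2): [3 0 3 3]
step 3 (fire a2): [6 0 2 3]
step 4 (fire a3): [8 0 1 3]
step 5 (fire a1): [10 0 1 2]

10 0 1 2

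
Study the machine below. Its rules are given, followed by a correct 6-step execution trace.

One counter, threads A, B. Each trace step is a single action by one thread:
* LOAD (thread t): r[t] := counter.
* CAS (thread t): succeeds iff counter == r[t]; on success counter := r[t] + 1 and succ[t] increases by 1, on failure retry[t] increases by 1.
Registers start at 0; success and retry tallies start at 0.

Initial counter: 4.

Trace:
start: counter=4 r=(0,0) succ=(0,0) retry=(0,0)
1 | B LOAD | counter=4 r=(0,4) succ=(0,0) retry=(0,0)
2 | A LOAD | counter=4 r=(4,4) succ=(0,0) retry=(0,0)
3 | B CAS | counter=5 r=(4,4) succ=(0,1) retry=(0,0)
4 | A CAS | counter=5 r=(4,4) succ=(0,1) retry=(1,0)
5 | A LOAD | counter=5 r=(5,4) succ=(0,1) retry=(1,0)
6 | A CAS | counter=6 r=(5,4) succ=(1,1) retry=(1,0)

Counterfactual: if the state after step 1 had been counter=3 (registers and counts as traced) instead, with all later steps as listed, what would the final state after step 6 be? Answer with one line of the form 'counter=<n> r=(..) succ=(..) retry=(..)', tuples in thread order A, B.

state after step 1 := counter=3 r=(0,4) succ=(0,0) retry=(0,0)
2 | A LOAD | counter=3 r=(3,4) succ=(0,0) retry=(0,0)
3 | B CAS | counter=3 r=(3,4) succ=(0,0) retry=(0,1)
4 | A CAS | counter=4 r=(3,4) succ=(1,0) retry=(0,1)
5 | A LOAD | counter=4 r=(4,4) succ=(1,0) retry=(0,1)
6 | A CAS | counter=5 r=(4,4) succ=(2,0) retry=(0,1)

counter=5 r=(4,4) succ=(2,0) retry=(0,1)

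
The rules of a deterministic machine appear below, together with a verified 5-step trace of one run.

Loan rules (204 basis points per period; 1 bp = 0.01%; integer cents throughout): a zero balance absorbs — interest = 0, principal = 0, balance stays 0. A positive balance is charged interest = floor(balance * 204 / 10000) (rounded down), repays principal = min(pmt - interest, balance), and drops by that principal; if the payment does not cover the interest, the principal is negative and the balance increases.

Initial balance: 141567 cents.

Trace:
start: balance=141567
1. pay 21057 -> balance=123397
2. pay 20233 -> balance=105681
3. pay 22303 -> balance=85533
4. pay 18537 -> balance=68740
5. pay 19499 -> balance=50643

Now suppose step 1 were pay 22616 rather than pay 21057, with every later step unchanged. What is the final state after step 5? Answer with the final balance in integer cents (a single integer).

48953

(re-executing from step 1 with the substitution; state before step 1: balance=141567)
1. pay 22616 -> balance=121838
2. pay 20233 -> balance=104090
3. pay 22303 -> balance=83910
4. pay 18537 -> balance=67084
5. pay 19499 -> balance=48953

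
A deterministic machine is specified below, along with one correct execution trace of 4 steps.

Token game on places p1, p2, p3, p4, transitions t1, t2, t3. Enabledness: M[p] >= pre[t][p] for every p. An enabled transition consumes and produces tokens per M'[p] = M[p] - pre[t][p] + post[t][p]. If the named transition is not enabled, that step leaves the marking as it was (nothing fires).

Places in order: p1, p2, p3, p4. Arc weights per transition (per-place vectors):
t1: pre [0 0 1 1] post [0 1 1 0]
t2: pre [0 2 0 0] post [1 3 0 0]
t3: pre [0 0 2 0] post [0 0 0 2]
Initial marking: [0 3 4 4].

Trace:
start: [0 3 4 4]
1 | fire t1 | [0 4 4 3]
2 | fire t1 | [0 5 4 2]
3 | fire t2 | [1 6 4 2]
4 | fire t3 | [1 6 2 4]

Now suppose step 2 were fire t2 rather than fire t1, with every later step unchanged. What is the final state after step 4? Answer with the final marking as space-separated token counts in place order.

2 6 2 5

(re-executing from step 2 with the substitution; state before step 2: [0 4 4 3])
2 | fire t2 | [1 5 4 3]
3 | fire t2 | [2 6 4 3]
4 | fire t3 | [2 6 2 5]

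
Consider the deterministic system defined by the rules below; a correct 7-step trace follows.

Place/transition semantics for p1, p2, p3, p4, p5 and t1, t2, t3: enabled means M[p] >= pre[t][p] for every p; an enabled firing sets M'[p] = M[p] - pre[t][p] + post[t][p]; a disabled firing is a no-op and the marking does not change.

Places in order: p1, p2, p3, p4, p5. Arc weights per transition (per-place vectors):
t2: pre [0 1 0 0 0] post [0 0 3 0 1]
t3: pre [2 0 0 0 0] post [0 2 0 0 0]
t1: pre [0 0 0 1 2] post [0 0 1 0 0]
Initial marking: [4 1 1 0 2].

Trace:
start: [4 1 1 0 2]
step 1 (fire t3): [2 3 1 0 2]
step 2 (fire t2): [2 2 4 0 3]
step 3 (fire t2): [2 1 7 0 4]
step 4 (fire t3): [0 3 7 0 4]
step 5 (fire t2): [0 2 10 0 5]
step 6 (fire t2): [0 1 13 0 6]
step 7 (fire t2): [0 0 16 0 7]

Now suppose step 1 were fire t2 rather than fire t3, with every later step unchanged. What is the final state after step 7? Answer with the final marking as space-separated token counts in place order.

(re-executing from step 1 with the substitution; state before step 1: [4 1 1 0 2])
step 1 (fire t2): [4 0 4 0 3]
step 2 (fire t2): [4 0 4 0 3]
step 3 (fire t2): [4 0 4 0 3]
step 4 (fire t3): [2 2 4 0 3]
step 5 (fire t2): [2 1 7 0 4]
step 6 (fire t2): [2 0 10 0 5]
step 7 (fire t2): [2 0 10 0 5]

2 0 10 0 5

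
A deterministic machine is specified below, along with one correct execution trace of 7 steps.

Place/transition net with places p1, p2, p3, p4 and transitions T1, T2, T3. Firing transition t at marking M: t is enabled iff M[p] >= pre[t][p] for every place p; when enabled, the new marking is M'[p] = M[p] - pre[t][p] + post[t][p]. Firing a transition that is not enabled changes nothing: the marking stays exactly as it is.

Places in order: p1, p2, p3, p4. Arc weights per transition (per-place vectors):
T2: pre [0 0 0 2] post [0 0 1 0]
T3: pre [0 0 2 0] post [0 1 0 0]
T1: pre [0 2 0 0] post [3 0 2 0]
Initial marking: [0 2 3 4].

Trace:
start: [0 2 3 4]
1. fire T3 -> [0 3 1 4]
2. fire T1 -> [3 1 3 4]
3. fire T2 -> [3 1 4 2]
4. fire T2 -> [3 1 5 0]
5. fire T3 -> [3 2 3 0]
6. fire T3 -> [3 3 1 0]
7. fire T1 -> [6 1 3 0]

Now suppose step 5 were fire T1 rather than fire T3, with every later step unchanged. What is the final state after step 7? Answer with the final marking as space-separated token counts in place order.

6 0 5 0

(re-executing from step 5 with the substitution; state before step 5: [3 1 5 0])
5. fire T1 -> [3 1 5 0]
6. fire T3 -> [3 2 3 0]
7. fire T1 -> [6 0 5 0]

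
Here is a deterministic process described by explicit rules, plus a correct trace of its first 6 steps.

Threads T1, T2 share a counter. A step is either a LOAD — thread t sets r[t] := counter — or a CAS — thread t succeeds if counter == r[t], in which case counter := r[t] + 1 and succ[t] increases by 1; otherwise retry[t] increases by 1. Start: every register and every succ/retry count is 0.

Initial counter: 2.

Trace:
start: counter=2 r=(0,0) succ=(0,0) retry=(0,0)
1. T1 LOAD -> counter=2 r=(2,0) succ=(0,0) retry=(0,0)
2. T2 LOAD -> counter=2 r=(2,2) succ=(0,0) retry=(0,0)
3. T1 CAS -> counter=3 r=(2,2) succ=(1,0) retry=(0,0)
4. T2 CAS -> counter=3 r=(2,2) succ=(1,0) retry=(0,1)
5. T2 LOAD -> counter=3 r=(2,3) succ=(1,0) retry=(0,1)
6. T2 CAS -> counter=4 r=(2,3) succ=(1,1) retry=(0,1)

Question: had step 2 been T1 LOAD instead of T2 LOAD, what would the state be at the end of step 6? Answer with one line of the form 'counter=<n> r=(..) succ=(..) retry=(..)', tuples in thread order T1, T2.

(re-executing from step 2 with the substitution; state before step 2: counter=2 r=(2,0) succ=(0,0) retry=(0,0))
2. T1 LOAD -> counter=2 r=(2,0) succ=(0,0) retry=(0,0)
3. T1 CAS -> counter=3 r=(2,0) succ=(1,0) retry=(0,0)
4. T2 CAS -> counter=3 r=(2,0) succ=(1,0) retry=(0,1)
5. T2 LOAD -> counter=3 r=(2,3) succ=(1,0) retry=(0,1)
6. T2 CAS -> counter=4 r=(2,3) succ=(1,1) retry=(0,1)

counter=4 r=(2,3) succ=(1,1) retry=(0,1)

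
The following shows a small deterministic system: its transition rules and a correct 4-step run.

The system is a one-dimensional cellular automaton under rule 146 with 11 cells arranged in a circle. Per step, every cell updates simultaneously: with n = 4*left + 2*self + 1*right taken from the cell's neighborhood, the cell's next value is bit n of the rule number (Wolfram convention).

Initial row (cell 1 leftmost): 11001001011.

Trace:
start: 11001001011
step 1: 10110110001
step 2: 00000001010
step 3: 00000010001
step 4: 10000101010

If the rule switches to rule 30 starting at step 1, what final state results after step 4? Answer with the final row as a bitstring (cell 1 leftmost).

11011001101

(re-executing steps 1..4 under rule 30; state before step 1: 11001001011)
step 1: 00111111010
step 2: 01100000011
step 3: 01010000110
step 4: 11011001101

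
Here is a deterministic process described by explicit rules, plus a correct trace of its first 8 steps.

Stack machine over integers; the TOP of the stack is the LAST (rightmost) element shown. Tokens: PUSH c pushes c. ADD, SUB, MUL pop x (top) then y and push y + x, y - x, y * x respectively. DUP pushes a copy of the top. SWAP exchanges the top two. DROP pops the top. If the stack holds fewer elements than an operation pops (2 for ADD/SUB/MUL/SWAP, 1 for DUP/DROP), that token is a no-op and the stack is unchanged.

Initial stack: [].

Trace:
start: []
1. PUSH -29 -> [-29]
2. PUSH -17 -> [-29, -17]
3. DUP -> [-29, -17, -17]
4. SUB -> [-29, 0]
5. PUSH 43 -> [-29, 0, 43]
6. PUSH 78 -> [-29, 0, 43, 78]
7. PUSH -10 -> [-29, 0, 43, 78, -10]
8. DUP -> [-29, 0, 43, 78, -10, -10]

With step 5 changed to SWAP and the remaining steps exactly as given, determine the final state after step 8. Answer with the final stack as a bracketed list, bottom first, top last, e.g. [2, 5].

(re-executing from step 5 with the substitution; state before step 5: [-29, 0])
5. SWAP -> [0, -29]
6. PUSH 78 -> [0, -29, 78]
7. PUSH -10 -> [0, -29, 78, -10]
8. DUP -> [0, -29, 78, -10, -10]

[0, -29, 78, -10, -10]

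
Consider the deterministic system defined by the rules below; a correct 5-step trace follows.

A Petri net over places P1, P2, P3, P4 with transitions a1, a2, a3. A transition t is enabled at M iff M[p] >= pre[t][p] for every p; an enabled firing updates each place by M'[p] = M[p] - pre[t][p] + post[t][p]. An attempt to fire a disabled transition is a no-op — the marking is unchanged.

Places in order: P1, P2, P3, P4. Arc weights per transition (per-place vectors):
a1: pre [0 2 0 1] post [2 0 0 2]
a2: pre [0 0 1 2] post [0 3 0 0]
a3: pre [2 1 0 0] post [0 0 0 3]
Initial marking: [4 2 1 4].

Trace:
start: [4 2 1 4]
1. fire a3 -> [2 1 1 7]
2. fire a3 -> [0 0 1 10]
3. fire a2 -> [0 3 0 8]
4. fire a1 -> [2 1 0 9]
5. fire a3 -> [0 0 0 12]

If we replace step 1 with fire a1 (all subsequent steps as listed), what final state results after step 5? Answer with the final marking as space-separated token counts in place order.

6 0 0 7

(re-executing from step 1 with the substitution; state before step 1: [4 2 1 4])
1. fire a1 -> [6 0 1 5]
2. fire a3 -> [6 0 1 5]
3. fire a2 -> [6 3 0 3]
4. fire a1 -> [8 1 0 4]
5. fire a3 -> [6 0 0 7]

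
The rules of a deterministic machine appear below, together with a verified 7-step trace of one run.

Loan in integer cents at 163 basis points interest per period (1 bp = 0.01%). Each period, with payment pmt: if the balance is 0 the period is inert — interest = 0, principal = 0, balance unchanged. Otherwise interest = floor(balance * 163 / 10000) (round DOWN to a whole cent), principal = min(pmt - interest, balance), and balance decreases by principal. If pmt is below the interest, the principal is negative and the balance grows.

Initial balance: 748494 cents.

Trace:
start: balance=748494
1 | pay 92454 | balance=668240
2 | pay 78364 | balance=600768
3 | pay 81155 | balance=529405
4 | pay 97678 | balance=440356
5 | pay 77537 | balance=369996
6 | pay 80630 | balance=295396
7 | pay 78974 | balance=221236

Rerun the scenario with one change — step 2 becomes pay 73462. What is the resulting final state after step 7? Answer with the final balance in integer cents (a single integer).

(re-executing from step 2 with the substitution; state before step 2: balance=668240)
2 | pay 73462 | balance=605670
3 | pay 81155 | balance=534387
4 | pay 97678 | balance=445419
5 | pay 77537 | balance=375142
6 | pay 80630 | balance=300626
7 | pay 78974 | balance=226552

226552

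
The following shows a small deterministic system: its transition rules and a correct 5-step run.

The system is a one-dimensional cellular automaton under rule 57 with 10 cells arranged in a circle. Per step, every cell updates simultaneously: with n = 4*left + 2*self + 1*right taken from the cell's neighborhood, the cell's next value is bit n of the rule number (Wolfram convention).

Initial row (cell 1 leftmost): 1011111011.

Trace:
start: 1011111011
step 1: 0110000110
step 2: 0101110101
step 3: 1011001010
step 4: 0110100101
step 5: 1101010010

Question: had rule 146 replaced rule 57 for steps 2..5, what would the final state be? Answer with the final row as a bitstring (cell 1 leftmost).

(re-executing steps 2..5 under rule 146; state before step 2: 0110000110)
step 2: 1001001001
step 3: 0110110110
step 4: 1000000001
step 5: 0100000010

0100000010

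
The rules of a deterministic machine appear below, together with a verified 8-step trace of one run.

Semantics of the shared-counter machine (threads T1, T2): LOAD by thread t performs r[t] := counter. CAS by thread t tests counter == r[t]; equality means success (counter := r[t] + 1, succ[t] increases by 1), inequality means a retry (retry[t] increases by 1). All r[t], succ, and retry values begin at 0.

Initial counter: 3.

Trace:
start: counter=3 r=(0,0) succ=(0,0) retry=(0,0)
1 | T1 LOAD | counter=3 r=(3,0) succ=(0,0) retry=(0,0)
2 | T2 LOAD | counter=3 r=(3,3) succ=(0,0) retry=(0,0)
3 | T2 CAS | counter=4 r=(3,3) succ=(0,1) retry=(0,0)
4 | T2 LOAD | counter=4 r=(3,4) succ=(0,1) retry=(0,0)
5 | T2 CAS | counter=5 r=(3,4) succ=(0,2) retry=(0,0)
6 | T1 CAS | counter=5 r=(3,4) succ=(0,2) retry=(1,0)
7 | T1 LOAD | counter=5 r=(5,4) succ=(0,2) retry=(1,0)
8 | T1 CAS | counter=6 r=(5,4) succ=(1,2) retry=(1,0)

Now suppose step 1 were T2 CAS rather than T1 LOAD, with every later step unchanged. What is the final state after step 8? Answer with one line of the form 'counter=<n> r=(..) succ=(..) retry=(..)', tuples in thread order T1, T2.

counter=6 r=(5,4) succ=(1,2) retry=(1,1)

(re-executing from step 1 with the substitution; state before step 1: counter=3 r=(0,0) succ=(0,0) retry=(0,0))
1 | T2 CAS | counter=3 r=(0,0) succ=(0,0) retry=(0,1)
2 | T2 LOAD | counter=3 r=(0,3) succ=(0,0) retry=(0,1)
3 | T2 CAS | counter=4 r=(0,3) succ=(0,1) retry=(0,1)
4 | T2 LOAD | counter=4 r=(0,4) succ=(0,1) retry=(0,1)
5 | T2 CAS | counter=5 r=(0,4) succ=(0,2) retry=(0,1)
6 | T1 CAS | counter=5 r=(0,4) succ=(0,2) retry=(1,1)
7 | T1 LOAD | counter=5 r=(5,4) succ=(0,2) retry=(1,1)
8 | T1 CAS | counter=6 r=(5,4) succ=(1,2) retry=(1,1)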